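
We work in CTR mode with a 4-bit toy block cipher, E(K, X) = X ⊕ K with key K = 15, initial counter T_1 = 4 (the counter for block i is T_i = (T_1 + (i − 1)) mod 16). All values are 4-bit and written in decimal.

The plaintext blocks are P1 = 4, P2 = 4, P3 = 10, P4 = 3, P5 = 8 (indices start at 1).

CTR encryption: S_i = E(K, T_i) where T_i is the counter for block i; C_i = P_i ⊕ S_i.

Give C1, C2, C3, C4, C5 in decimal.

C1: T = 4, S = E(K, T) = 11; 4 ⊕ 11 = 15.
C2: T = 5, S = E(K, T) = 10; 4 ⊕ 10 = 14.
C3: T = 6, S = E(K, T) = 9; 10 ⊕ 9 = 3.
C4: T = 7, S = E(K, T) = 8; 3 ⊕ 8 = 11.
C5: T = 8, S = E(K, T) = 7; 8 ⊕ 7 = 15.

C1 = 15, C2 = 14, C3 = 3, C4 = 11, C5 = 15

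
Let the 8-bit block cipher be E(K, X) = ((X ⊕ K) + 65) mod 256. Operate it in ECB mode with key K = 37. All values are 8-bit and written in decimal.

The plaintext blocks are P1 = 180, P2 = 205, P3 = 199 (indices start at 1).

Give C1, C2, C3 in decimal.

ECB encryption: C_i = E(K, P_i).
C1: E(K, 180) = 210.
C2: E(K, 205) = 41.
C3: E(K, 199) = 35.

C1 = 210, C2 = 41, C3 = 35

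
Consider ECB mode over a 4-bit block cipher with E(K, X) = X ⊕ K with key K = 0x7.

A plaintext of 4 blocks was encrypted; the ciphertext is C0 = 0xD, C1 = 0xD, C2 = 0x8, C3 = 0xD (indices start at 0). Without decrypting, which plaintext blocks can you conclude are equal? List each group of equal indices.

ECB encrypts each block independently with the same key, so equal ciphertext blocks imply equal plaintext blocks.
C0 = C1 = C3 = 0xD, so P0 = P1 = P3.

P0 = P1 = P3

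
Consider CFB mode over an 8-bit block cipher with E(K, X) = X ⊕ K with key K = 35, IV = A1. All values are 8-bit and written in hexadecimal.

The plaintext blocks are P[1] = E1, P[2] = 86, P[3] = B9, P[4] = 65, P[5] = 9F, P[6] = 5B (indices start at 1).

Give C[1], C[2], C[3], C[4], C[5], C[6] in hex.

C[1] = 75, C[2] = C6, C[3] = 4A, C[4] = 1A, C[5] = B0, C[6] = DE

CFB encryption: C_i = P_i ⊕ E(K, C_{i−1}), with C_{0} = IV.
C[1]: E(K, A1) = 94; E1 ⊕ 94 = 75.
C[2]: E(K, 75) = 40; 86 ⊕ 40 = C6.
C[3]: E(K, C6) = F3; B9 ⊕ F3 = 4A.
C[4]: E(K, 4A) = 7F; 65 ⊕ 7F = 1A.
C[5]: E(K, 1A) = 2F; 9F ⊕ 2F = B0.
C[6]: E(K, B0) = 85; 5B ⊕ 85 = DE.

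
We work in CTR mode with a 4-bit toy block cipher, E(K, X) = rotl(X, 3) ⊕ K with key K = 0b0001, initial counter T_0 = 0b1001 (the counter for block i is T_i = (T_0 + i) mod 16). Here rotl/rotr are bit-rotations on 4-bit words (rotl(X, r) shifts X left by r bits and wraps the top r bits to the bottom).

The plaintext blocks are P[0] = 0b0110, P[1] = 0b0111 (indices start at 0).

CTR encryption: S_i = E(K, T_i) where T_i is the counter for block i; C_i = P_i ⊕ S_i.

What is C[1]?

C[0]: T = 0b1001, S = E(K, T) = 0b1101; 0b0110 ⊕ 0b1101 = 0b1011.
C[1]: T = 0b1010, S = E(K, T) = 0b0100; 0b0111 ⊕ 0b0100 = 0b0011.

C[1] = 0b0011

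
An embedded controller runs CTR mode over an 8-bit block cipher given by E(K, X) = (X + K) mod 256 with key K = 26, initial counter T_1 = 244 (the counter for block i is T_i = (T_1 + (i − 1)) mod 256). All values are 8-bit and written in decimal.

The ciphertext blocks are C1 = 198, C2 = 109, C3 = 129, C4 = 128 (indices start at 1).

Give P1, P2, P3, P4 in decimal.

CTR decryption: S_i = E(K, T_i) where T_i is the counter for block i; P_i = C_i ⊕ S_i.
P1: T = 244, S = E(K, T) = 14; 198 ⊕ 14 = 200.
P2: T = 245, S = E(K, T) = 15; 109 ⊕ 15 = 98.
P3: T = 246, S = E(K, T) = 16; 129 ⊕ 16 = 145.
P4: T = 247, S = E(K, T) = 17; 128 ⊕ 17 = 145.

P1 = 200, P2 = 98, P3 = 145, P4 = 145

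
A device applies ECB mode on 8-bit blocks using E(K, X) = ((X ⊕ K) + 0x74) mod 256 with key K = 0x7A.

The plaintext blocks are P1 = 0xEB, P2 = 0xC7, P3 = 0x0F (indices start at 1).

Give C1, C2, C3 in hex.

ECB encryption: C_i = E(K, P_i).
C1: E(K, 0xEB) = 0x05.
C2: E(K, 0xC7) = 0x31.
C3: E(K, 0x0F) = 0xE9.

C1 = 0x05, C2 = 0x31, C3 = 0xE9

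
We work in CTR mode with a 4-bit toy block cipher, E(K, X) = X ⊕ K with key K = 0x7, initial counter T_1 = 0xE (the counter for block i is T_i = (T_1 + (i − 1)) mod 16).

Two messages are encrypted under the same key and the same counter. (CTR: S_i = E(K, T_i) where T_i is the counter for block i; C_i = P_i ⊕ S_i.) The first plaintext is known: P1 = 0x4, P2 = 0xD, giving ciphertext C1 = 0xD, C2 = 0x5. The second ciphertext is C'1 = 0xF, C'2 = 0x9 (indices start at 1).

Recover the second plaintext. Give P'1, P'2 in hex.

In CTR with a reused counter, both messages share the same keystream S_i, so C_i ⊕ C'_i = P_i ⊕ P'_i and thus P'_i = P_i ⊕ C_i ⊕ C'_i.
P'1: 0x4 ⊕ 0xD ⊕ 0xF = 0x6.
P'2: 0xD ⊕ 0x5 ⊕ 0x9 = 0x1.

P'1 = 0x6, P'2 = 0x1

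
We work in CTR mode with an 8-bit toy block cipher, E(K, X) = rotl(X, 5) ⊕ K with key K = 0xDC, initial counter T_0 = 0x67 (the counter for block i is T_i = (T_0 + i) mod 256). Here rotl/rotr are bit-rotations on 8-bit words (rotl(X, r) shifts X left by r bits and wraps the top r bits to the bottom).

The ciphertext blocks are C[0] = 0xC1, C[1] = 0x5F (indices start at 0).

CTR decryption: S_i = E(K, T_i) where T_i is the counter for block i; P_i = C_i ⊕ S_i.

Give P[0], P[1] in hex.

P[0] = 0xF1, P[1] = 0x8E

P[0]: T = 0x67, S = E(K, T) = 0x30; 0xC1 ⊕ 0x30 = 0xF1.
P[1]: T = 0x68, S = E(K, T) = 0xD1; 0x5F ⊕ 0xD1 = 0x8E.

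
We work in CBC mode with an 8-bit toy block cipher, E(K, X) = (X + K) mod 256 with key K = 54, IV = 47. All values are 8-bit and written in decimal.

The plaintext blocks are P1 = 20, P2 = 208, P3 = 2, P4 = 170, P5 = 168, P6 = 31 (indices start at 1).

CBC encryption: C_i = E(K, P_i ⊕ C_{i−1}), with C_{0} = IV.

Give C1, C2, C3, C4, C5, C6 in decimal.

C1 = 113, C2 = 215, C3 = 11, C4 = 215, C5 = 181, C6 = 224

C1: P1 ⊕ 47 = 59; E(K, 59) = 113.
C2: P2 ⊕ 113 = 161; E(K, 161) = 215.
C3: P3 ⊕ 215 = 213; E(K, 213) = 11.
C4: P4 ⊕ 11 = 161; E(K, 161) = 215.
C5: P5 ⊕ 215 = 127; E(K, 127) = 181.
C6: P6 ⊕ 181 = 170; E(K, 170) = 224.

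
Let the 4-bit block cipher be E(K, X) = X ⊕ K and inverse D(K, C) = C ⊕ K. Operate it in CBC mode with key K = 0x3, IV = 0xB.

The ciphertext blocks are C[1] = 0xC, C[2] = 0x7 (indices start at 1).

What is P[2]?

P[2] = 0x8

CBC decryption: P_i = D(K, C_i) ⊕ C_{i−1}, with C_{0} = IV.
P[2]: D(K, 0x7) = 0x4; 0x4 ⊕ 0xC = 0x8.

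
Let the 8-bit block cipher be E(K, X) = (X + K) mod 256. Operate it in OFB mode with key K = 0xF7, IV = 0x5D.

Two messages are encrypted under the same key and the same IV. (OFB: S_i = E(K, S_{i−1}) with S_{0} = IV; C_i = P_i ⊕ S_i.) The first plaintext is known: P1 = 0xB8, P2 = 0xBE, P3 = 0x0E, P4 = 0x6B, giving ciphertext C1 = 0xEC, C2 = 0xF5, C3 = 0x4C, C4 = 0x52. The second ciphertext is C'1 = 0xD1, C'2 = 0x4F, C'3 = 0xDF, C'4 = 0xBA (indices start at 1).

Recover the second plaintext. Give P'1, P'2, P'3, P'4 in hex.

In OFB with a reused IV, both messages share the same keystream S_i, so C_i ⊕ C'_i = P_i ⊕ P'_i and thus P'_i = P_i ⊕ C_i ⊕ C'_i.
P'1: 0xB8 ⊕ 0xEC ⊕ 0xD1 = 0x85.
P'2: 0xBE ⊕ 0xF5 ⊕ 0x4F = 0x04.
P'3: 0x0E ⊕ 0x4C ⊕ 0xDF = 0x9D.
P'4: 0x6B ⊕ 0x52 ⊕ 0xBA = 0x83.

P'1 = 0x85, P'2 = 0x04, P'3 = 0x9D, P'4 = 0x83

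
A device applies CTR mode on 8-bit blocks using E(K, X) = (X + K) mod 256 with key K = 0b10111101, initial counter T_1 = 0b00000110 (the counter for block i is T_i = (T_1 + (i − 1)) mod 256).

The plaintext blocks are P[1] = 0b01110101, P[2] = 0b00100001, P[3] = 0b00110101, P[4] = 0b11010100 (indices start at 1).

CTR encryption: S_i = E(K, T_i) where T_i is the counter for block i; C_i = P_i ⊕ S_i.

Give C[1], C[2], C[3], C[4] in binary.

C[1] = 0b10110110, C[2] = 0b11100101, C[3] = 0b11110000, C[4] = 0b00010010

C[1]: T = 0b00000110, S = E(K, T) = 0b11000011; 0b01110101 ⊕ 0b11000011 = 0b10110110.
C[2]: T = 0b00000111, S = E(K, T) = 0b11000100; 0b00100001 ⊕ 0b11000100 = 0b11100101.
C[3]: T = 0b00001000, S = E(K, T) = 0b11000101; 0b00110101 ⊕ 0b11000101 = 0b11110000.
C[4]: T = 0b00001001, S = E(K, T) = 0b11000110; 0b11010100 ⊕ 0b11000110 = 0b00010010.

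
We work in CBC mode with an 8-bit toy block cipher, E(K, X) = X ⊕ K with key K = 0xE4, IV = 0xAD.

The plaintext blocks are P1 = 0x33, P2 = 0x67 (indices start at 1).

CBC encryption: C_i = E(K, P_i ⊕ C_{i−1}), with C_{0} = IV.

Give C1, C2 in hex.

C1: P1 ⊕ 0xAD = 0x9E; E(K, 0x9E) = 0x7A.
C2: P2 ⊕ 0x7A = 0x1D; E(K, 0x1D) = 0xF9.

C1 = 0x7A, C2 = 0xF9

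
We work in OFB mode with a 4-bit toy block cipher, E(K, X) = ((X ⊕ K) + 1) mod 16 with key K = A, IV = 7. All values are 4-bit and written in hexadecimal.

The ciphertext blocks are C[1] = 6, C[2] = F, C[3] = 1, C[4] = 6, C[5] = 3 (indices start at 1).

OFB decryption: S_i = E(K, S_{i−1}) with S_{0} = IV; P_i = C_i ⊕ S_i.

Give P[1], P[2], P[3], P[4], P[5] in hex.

P[1]: S = E(K, 7) = E; 6 ⊕ E = 8.
P[2]: S = E(K, E) = 5; F ⊕ 5 = A.
P[3]: S = E(K, 5) = 0; 1 ⊕ 0 = 1.
P[4]: S = E(K, 0) = B; 6 ⊕ B = D.
P[5]: S = E(K, B) = 2; 3 ⊕ 2 = 1.

P[1] = 8, P[2] = A, P[3] = 1, P[4] = D, P[5] = 1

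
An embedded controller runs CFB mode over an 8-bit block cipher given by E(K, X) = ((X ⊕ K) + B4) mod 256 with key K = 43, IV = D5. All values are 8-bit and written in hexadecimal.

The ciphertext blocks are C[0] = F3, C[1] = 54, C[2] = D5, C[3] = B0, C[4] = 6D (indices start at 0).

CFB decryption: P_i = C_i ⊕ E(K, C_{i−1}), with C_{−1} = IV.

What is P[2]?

P[2]: E(K, 54) = CB; D5 ⊕ CB = 1E.

P[2] = 1E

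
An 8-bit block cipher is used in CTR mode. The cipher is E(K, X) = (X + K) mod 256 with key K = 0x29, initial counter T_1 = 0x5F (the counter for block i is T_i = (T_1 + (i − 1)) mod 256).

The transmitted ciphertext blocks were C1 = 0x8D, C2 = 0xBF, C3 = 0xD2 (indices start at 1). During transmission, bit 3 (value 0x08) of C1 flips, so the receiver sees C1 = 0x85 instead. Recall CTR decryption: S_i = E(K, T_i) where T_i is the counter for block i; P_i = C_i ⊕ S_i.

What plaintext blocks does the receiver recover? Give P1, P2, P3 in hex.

P1 = 0x0D, P2 = 0x36, P3 = 0x58

Only C1 changed, to 0x85. In CTR, a change in C_i flips the same bit in P_i only; the keystream is unaffected. Decrypting the received ciphertext:
P1: T = 0x5F, S = E(K, T) = 0x88; 0x85 ⊕ 0x88 = 0x0D.
P2: T = 0x60, S = E(K, T) = 0x89; 0xBF ⊕ 0x89 = 0x36.
P3: T = 0x61, S = E(K, T) = 0x8A; 0xD2 ⊕ 0x8A = 0x58.
Blocks that differ from the original plaintext: P1.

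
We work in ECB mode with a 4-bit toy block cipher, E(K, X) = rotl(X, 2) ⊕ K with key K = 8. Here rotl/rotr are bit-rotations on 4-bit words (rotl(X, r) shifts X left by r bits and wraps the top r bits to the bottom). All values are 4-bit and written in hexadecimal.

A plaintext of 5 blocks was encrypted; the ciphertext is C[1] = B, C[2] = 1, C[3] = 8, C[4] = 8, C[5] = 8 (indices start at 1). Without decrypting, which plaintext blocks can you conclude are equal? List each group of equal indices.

P[3] = P[4] = P[5]

ECB encrypts each block independently with the same key, so equal ciphertext blocks imply equal plaintext blocks.
C[3] = C[4] = C[5] = 8, so P[3] = P[4] = P[5].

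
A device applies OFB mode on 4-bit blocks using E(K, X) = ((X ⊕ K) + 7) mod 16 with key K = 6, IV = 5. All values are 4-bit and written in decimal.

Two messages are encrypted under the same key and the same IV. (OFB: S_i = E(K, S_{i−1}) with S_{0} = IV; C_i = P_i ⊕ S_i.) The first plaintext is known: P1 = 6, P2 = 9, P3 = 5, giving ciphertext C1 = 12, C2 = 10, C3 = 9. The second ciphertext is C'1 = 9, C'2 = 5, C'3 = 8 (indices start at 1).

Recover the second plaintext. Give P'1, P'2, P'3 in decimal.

In OFB with a reused IV, both messages share the same keystream S_i, so C_i ⊕ C'_i = P_i ⊕ P'_i and thus P'_i = P_i ⊕ C_i ⊕ C'_i.
P'1: 6 ⊕ 12 ⊕ 9 = 3.
P'2: 9 ⊕ 10 ⊕ 5 = 6.
P'3: 5 ⊕ 9 ⊕ 8 = 4.

P'1 = 3, P'2 = 6, P'3 = 4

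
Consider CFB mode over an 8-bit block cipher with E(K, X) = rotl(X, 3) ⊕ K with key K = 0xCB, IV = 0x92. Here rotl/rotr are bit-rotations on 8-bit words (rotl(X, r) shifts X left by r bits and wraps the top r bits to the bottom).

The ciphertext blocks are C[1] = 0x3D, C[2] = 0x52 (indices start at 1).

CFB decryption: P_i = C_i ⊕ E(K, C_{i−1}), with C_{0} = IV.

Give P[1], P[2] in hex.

P[1]: E(K, 0x92) = 0x5F; 0x3D ⊕ 0x5F = 0x62.
P[2]: E(K, 0x3D) = 0x22; 0x52 ⊕ 0x22 = 0x70.

P[1] = 0x62, P[2] = 0x70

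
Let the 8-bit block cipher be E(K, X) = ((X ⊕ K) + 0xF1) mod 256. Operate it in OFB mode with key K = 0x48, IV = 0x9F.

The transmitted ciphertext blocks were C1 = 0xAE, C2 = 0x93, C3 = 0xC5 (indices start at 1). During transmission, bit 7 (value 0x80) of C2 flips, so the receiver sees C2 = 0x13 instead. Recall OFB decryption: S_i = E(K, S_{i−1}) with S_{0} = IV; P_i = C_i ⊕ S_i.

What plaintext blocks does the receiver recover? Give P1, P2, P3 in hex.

Only C2 changed, to 0x13. In OFB, a change in C_i flips the same bit in P_i only; the keystream is unaffected. Decrypting the received ciphertext:
P1: S = E(K, 0x9F) = 0xC8; 0xAE ⊕ 0xC8 = 0x66.
P2: S = E(K, 0xC8) = 0x71; 0x13 ⊕ 0x71 = 0x62.
P3: S = E(K, 0x71) = 0x2A; 0xC5 ⊕ 0x2A = 0xEF.
Blocks that differ from the original plaintext: P2.

P1 = 0x66, P2 = 0x62, P3 = 0xEF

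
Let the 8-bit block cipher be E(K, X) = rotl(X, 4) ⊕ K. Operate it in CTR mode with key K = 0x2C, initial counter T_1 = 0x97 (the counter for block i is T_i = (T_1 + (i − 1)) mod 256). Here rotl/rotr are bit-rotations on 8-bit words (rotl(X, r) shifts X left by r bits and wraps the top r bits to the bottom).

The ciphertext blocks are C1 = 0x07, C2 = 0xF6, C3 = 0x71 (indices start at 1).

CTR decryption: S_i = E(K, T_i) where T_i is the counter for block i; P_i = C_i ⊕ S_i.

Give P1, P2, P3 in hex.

P1: T = 0x97, S = E(K, T) = 0x55; 0x07 ⊕ 0x55 = 0x52.
P2: T = 0x98, S = E(K, T) = 0xA5; 0xF6 ⊕ 0xA5 = 0x53.
P3: T = 0x99, S = E(K, T) = 0xB5; 0x71 ⊕ 0xB5 = 0xC4.

P1 = 0x52, P2 = 0x53, P3 = 0xC4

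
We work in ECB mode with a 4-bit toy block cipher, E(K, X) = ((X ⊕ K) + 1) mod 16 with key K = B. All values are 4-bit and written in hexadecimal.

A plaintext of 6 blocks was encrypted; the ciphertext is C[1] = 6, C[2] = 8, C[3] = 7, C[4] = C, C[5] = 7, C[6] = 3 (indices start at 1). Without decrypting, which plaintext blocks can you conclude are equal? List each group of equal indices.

ECB encrypts each block independently with the same key, so equal ciphertext blocks imply equal plaintext blocks.
C[3] = C[5] = 7, so P[3] = P[5].

P[3] = P[5]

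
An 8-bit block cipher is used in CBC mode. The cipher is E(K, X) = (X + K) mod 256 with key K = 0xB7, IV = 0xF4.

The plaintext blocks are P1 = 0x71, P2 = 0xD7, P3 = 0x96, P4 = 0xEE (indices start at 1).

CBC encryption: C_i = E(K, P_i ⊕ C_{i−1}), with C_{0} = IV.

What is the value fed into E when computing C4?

0x05

C1: P1 ⊕ 0xF4 = 0x85; E(K, 0x85) = 0x3C.
C2: P2 ⊕ 0x3C = 0xEB; E(K, 0xEB) = 0xA2.
C3: P3 ⊕ 0xA2 = 0x34; E(K, 0x34) = 0xEB.
C4: P4 ⊕ 0xEB = 0x05; E(K, 0x05) = 0xBC.
So the input to E for block 4 is 0x05.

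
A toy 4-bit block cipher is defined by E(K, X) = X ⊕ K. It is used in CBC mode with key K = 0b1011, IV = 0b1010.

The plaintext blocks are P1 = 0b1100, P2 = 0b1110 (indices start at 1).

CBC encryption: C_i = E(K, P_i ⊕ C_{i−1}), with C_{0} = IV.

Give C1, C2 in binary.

C1 = 0b1101, C2 = 0b1000

C1: P1 ⊕ 0b1010 = 0b0110; E(K, 0b0110) = 0b1101.
C2: P2 ⊕ 0b1101 = 0b0011; E(K, 0b0011) = 0b1000.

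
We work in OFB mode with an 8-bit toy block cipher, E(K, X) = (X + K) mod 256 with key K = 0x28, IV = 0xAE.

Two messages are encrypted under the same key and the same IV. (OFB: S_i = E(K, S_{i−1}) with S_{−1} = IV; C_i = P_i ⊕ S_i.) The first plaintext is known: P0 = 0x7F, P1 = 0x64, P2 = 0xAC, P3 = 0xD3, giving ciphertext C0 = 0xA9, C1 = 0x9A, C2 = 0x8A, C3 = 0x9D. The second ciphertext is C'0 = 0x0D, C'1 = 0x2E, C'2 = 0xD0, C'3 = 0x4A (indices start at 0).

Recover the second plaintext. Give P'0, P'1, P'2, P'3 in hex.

In OFB with a reused IV, both messages share the same keystream S_i, so C_i ⊕ C'_i = P_i ⊕ P'_i and thus P'_i = P_i ⊕ C_i ⊕ C'_i.
P'0: 0x7F ⊕ 0xA9 ⊕ 0x0D = 0xDB.
P'1: 0x64 ⊕ 0x9A ⊕ 0x2E = 0xD0.
P'2: 0xAC ⊕ 0x8A ⊕ 0xD0 = 0xF6.
P'3: 0xD3 ⊕ 0x9D ⊕ 0x4A = 0x04.

P'0 = 0xDB, P'1 = 0xD0, P'2 = 0xF6, P'3 = 0x04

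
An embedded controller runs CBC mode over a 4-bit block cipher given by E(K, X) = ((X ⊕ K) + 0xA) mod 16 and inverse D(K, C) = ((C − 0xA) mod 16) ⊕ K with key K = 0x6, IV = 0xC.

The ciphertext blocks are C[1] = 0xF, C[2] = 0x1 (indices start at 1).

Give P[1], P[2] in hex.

P[1] = 0xF, P[2] = 0xE

CBC decryption: P_i = D(K, C_i) ⊕ C_{i−1}, with C_{0} = IV.
P[1]: D(K, 0xF) = 0x3; 0x3 ⊕ 0xC = 0xF.
P[2]: D(K, 0x1) = 0x1; 0x1 ⊕ 0xF = 0xE.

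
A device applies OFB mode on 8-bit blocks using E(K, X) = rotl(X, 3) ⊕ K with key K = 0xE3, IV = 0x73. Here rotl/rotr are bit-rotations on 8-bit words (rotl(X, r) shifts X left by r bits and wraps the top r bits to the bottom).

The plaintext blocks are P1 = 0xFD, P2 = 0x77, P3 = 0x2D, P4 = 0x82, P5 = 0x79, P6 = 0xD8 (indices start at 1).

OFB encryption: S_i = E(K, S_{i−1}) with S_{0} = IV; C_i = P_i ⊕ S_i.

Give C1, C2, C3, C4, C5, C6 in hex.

C1: S = E(K, 0x73) = 0x78; 0xFD ⊕ 0x78 = 0x85.
C2: S = E(K, 0x78) = 0x20; 0x77 ⊕ 0x20 = 0x57.
C3: S = E(K, 0x20) = 0xE2; 0x2D ⊕ 0xE2 = 0xCF.
C4: S = E(K, 0xE2) = 0xF4; 0x82 ⊕ 0xF4 = 0x76.
C5: S = E(K, 0xF4) = 0x44; 0x79 ⊕ 0x44 = 0x3D.
C6: S = E(K, 0x44) = 0xC1; 0xD8 ⊕ 0xC1 = 0x19.

C1 = 0x85, C2 = 0x57, C3 = 0xCF, C4 = 0x76, C5 = 0x3D, C6 = 0x19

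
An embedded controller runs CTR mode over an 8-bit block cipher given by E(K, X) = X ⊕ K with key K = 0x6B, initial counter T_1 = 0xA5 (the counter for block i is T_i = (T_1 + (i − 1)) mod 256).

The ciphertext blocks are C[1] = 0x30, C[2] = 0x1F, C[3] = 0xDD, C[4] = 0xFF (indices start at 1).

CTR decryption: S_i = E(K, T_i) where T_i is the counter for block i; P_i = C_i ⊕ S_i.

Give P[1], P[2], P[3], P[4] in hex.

P[1]: T = 0xA5, S = E(K, T) = 0xCE; 0x30 ⊕ 0xCE = 0xFE.
P[2]: T = 0xA6, S = E(K, T) = 0xCD; 0x1F ⊕ 0xCD = 0xD2.
P[3]: T = 0xA7, S = E(K, T) = 0xCC; 0xDD ⊕ 0xCC = 0x11.
P[4]: T = 0xA8, S = E(K, T) = 0xC3; 0xFF ⊕ 0xC3 = 0x3C.

P[1] = 0xFE, P[2] = 0xD2, P[3] = 0x11, P[4] = 0x3C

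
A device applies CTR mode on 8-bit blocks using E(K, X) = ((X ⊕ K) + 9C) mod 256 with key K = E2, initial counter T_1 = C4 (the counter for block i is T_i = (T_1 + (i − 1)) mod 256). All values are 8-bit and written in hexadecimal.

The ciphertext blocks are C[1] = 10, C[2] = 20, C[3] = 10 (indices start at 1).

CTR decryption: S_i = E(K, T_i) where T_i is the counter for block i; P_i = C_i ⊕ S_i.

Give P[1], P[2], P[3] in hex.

P[1] = D2, P[2] = E3, P[3] = D0

P[1]: T = C4, S = E(K, T) = C2; 10 ⊕ C2 = D2.
P[2]: T = C5, S = E(K, T) = C3; 20 ⊕ C3 = E3.
P[3]: T = C6, S = E(K, T) = C0; 10 ⊕ C0 = D0.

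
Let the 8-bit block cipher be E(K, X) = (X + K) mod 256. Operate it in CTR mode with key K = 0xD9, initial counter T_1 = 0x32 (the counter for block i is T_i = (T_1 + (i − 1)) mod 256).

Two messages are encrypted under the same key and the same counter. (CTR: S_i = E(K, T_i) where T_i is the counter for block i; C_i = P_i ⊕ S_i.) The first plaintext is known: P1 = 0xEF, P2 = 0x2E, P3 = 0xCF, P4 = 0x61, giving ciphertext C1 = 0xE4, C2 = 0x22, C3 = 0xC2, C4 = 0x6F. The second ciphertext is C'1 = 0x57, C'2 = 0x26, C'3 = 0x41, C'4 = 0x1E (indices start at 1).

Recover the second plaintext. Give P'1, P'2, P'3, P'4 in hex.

P'1 = 0x5C, P'2 = 0x2A, P'3 = 0x4C, P'4 = 0x10

In CTR with a reused counter, both messages share the same keystream S_i, so C_i ⊕ C'_i = P_i ⊕ P'_i and thus P'_i = P_i ⊕ C_i ⊕ C'_i.
P'1: 0xEF ⊕ 0xE4 ⊕ 0x57 = 0x5C.
P'2: 0x2E ⊕ 0x22 ⊕ 0x26 = 0x2A.
P'3: 0xCF ⊕ 0xC2 ⊕ 0x41 = 0x4C.
P'4: 0x61 ⊕ 0x6F ⊕ 0x1E = 0x10.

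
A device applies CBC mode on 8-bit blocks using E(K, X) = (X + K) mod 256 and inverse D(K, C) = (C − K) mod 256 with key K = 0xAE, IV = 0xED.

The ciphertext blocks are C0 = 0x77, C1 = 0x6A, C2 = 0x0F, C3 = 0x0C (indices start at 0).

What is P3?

P3 = 0x51

CBC decryption: P_i = D(K, C_i) ⊕ C_{i−1}, with C_{−1} = IV.
P3: D(K, 0x0C) = 0x5E; 0x5E ⊕ 0x0F = 0x51.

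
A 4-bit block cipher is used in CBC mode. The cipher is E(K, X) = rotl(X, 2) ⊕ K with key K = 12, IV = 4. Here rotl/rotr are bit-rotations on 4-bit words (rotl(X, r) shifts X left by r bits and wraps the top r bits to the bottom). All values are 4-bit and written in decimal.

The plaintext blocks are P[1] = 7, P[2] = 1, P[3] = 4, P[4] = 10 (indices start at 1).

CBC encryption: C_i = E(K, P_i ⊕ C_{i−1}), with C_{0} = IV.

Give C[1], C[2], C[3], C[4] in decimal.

C[1]: P[1] ⊕ 4 = 3; E(K, 3) = 0.
C[2]: P[2] ⊕ 0 = 1; E(K, 1) = 8.
C[3]: P[3] ⊕ 8 = 12; E(K, 12) = 15.
C[4]: P[4] ⊕ 15 = 5; E(K, 5) = 9.

C[1] = 0, C[2] = 8, C[3] = 15, C[4] = 9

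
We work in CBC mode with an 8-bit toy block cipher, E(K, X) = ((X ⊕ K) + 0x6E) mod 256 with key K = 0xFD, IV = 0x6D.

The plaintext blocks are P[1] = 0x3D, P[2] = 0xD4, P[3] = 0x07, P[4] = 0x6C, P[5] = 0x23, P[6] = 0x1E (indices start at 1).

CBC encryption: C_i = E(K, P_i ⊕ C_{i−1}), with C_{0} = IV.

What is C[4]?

C[4] = 0xC7

C[1]: P[1] ⊕ 0x6D = 0x50; E(K, 0x50) = 0x1B.
C[2]: P[2] ⊕ 0x1B = 0xCF; E(K, 0xCF) = 0xA0.
C[3]: P[3] ⊕ 0xA0 = 0xA7; E(K, 0xA7) = 0xC8.
C[4]: P[4] ⊕ 0xC8 = 0xA4; E(K, 0xA4) = 0xC7.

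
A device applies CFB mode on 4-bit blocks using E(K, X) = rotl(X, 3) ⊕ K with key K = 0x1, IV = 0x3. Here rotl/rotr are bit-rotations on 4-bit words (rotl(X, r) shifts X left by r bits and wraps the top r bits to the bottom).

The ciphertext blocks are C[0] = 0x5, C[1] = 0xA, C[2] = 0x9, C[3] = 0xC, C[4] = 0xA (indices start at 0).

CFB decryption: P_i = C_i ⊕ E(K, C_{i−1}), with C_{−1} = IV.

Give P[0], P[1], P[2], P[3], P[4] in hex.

P[0] = 0xD, P[1] = 0x1, P[2] = 0xD, P[3] = 0x1, P[4] = 0xD

P[0]: E(K, 0x3) = 0x8; 0x5 ⊕ 0x8 = 0xD.
P[1]: E(K, 0x5) = 0xB; 0xA ⊕ 0xB = 0x1.
P[2]: E(K, 0xA) = 0x4; 0x9 ⊕ 0x4 = 0xD.
P[3]: E(K, 0x9) = 0xD; 0xC ⊕ 0xD = 0x1.
P[4]: E(K, 0xC) = 0x7; 0xA ⊕ 0x7 = 0xD.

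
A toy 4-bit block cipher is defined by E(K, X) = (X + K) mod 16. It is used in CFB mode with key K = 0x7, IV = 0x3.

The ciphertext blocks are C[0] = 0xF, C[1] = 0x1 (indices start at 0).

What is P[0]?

CFB decryption: P_i = C_i ⊕ E(K, C_{i−1}), with C_{−1} = IV.
P[0]: E(K, 0x3) = 0xA; 0xF ⊕ 0xA = 0x5.

P[0] = 0x5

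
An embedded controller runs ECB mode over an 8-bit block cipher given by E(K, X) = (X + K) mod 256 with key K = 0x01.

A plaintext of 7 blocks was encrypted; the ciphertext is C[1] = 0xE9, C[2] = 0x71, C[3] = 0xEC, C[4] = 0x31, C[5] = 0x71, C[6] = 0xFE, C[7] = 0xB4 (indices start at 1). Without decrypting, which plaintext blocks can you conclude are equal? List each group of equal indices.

ECB encrypts each block independently with the same key, so equal ciphertext blocks imply equal plaintext blocks.
C[2] = C[5] = 0x71, so P[2] = P[5].

P[2] = P[5]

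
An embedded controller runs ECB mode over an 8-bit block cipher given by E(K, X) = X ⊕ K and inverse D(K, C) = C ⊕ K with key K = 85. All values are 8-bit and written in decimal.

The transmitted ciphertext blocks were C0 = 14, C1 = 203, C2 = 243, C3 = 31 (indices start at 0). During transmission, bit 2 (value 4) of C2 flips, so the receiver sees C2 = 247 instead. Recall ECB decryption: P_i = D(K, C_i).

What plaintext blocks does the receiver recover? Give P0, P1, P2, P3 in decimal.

P0 = 91, P1 = 158, P2 = 162, P3 = 74

Only C2 changed, to 247. In ECB, a change in C_i affects only P_i. Decrypting the received ciphertext:
P0: D(K, 14) = 91.
P1: D(K, 203) = 158.
P2: D(K, 247) = 162.
P3: D(K, 31) = 74.
Blocks that differ from the original plaintext: P2.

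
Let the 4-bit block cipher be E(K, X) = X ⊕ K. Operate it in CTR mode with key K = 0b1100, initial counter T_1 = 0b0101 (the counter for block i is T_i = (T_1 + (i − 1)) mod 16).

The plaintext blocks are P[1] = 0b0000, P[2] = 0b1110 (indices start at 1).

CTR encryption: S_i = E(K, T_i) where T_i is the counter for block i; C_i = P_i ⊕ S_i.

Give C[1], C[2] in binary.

C[1]: T = 0b0101, S = E(K, T) = 0b1001; 0b0000 ⊕ 0b1001 = 0b1001.
C[2]: T = 0b0110, S = E(K, T) = 0b1010; 0b1110 ⊕ 0b1010 = 0b0100.

C[1] = 0b1001, C[2] = 0b0100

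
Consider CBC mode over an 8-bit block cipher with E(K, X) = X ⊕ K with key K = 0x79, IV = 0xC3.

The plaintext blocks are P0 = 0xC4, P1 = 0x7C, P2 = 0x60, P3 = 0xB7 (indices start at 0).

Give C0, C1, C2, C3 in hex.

CBC encryption: C_i = E(K, P_i ⊕ C_{i−1}), with C_{−1} = IV.
C0: P0 ⊕ 0xC3 = 0x07; E(K, 0x07) = 0x7E.
C1: P1 ⊕ 0x7E = 0x02; E(K, 0x02) = 0x7B.
C2: P2 ⊕ 0x7B = 0x1B; E(K, 0x1B) = 0x62.
C3: P3 ⊕ 0x62 = 0xD5; E(K, 0xD5) = 0xAC.

C0 = 0x7E, C1 = 0x7B, C2 = 0x62, C3 = 0xAC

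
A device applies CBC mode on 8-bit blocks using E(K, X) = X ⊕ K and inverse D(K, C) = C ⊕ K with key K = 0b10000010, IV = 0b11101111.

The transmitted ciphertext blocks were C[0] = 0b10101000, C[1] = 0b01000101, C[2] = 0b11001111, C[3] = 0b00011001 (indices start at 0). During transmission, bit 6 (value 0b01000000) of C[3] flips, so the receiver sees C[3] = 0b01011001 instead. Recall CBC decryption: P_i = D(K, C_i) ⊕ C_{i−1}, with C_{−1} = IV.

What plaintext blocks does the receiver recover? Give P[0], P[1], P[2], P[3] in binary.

Only C[3] changed, to 0b01011001. In CBC, a change in C_i garbles P_i and flips the same bit in P_{i+1}. Decrypting the received ciphertext:
P[0]: D(K, 0b10101000) = 0b00101010; 0b00101010 ⊕ 0b11101111 = 0b11000101.
P[1]: D(K, 0b01000101) = 0b11000111; 0b11000111 ⊕ 0b10101000 = 0b01101111.
P[2]: D(K, 0b11001111) = 0b01001101; 0b01001101 ⊕ 0b01000101 = 0b00001000.
P[3]: D(K, 0b01011001) = 0b11011011; 0b11011011 ⊕ 0b11001111 = 0b00010100.
Blocks that differ from the original plaintext: P[3].

P[0] = 0b11000101, P[1] = 0b01101111, P[2] = 0b00001000, P[3] = 0b00010100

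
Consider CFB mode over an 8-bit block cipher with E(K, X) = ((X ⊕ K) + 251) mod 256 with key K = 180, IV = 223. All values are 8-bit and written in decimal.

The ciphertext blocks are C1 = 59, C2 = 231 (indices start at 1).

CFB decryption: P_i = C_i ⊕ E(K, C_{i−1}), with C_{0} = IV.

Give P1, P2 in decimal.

P1: E(K, 223) = 102; 59 ⊕ 102 = 93.
P2: E(K, 59) = 138; 231 ⊕ 138 = 109.

P1 = 93, P2 = 109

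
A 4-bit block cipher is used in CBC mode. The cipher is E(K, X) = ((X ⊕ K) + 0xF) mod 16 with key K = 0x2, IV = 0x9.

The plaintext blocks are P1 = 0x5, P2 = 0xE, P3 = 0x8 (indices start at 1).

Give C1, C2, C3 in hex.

C1 = 0xD, C2 = 0x0, C3 = 0x9

CBC encryption: C_i = E(K, P_i ⊕ C_{i−1}), with C_{0} = IV.
C1: P1 ⊕ 0x9 = 0xC; E(K, 0xC) = 0xD.
C2: P2 ⊕ 0xD = 0x3; E(K, 0x3) = 0x0.
C3: P3 ⊕ 0x0 = 0x8; E(K, 0x8) = 0x9.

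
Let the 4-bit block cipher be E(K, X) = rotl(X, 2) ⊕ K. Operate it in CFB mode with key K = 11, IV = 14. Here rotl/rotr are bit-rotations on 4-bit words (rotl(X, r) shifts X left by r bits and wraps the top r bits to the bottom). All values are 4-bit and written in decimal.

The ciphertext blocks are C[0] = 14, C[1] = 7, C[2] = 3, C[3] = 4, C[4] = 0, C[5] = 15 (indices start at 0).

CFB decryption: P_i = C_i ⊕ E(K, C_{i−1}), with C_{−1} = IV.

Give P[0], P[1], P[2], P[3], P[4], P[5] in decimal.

P[0] = 14, P[1] = 7, P[2] = 5, P[3] = 3, P[4] = 10, P[5] = 4

P[0]: E(K, 14) = 0; 14 ⊕ 0 = 14.
P[1]: E(K, 14) = 0; 7 ⊕ 0 = 7.
P[2]: E(K, 7) = 6; 3 ⊕ 6 = 5.
P[3]: E(K, 3) = 7; 4 ⊕ 7 = 3.
P[4]: E(K, 4) = 10; 0 ⊕ 10 = 10.
P[5]: E(K, 0) = 11; 15 ⊕ 11 = 4.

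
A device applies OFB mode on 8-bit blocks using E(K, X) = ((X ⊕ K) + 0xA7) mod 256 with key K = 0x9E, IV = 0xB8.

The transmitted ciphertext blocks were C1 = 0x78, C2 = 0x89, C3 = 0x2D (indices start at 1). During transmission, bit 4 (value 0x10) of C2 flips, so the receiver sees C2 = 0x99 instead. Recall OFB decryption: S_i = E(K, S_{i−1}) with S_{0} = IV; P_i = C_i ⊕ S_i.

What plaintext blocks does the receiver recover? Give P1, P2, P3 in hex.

P1 = 0xB5, P2 = 0x63, P3 = 0x26

Only C2 changed, to 0x99. In OFB, a change in C_i flips the same bit in P_i only; the keystream is unaffected. Decrypting the received ciphertext:
P1: S = E(K, 0xB8) = 0xCD; 0x78 ⊕ 0xCD = 0xB5.
P2: S = E(K, 0xCD) = 0xFA; 0x99 ⊕ 0xFA = 0x63.
P3: S = E(K, 0xFA) = 0x0B; 0x2D ⊕ 0x0B = 0x26.
Blocks that differ from the original plaintext: P2.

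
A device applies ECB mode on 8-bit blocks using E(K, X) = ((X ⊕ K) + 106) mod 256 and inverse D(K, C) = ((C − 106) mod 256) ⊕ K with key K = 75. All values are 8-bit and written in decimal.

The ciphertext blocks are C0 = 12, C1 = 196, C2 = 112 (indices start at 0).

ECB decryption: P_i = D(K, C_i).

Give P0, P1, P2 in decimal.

P0 = 233, P1 = 17, P2 = 77

P0: D(K, 12) = 233.
P1: D(K, 196) = 17.
P2: D(K, 112) = 77.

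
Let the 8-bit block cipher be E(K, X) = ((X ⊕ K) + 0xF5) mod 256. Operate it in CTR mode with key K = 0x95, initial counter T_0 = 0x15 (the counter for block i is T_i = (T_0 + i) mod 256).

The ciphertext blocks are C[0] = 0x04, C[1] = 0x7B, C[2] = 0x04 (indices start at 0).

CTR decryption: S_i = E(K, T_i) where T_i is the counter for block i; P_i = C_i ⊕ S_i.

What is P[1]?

P[1] = 0x03

P[1]: T = 0x16, S = E(K, T) = 0x78; 0x7B ⊕ 0x78 = 0x03.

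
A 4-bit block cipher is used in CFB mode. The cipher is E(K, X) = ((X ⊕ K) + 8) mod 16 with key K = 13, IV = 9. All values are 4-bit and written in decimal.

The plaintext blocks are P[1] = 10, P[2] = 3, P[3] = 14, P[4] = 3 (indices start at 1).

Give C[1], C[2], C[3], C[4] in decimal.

C[1] = 6, C[2] = 0, C[3] = 11, C[4] = 13

CFB encryption: C_i = P_i ⊕ E(K, C_{i−1}), with C_{0} = IV.
C[1]: E(K, 9) = 12; 10 ⊕ 12 = 6.
C[2]: E(K, 6) = 3; 3 ⊕ 3 = 0.
C[3]: E(K, 0) = 5; 14 ⊕ 5 = 11.
C[4]: E(K, 11) = 14; 3 ⊕ 14 = 13.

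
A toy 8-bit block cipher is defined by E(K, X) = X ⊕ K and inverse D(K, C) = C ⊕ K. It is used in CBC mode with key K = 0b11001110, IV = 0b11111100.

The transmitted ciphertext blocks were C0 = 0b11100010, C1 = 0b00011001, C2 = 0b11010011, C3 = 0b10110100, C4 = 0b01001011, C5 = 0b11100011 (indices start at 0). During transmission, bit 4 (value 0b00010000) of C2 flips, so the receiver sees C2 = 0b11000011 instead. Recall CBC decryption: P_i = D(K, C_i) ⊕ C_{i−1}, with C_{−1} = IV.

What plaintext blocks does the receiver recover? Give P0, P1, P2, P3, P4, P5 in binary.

P0 = 0b11010000, P1 = 0b00110101, P2 = 0b00010100, P3 = 0b10111001, P4 = 0b00110001, P5 = 0b01100110

Only C2 changed, to 0b11000011. In CBC, a change in C_i garbles P_i and flips the same bit in P_{i+1}. Decrypting the received ciphertext:
P0: D(K, 0b11100010) = 0b00101100; 0b00101100 ⊕ 0b11111100 = 0b11010000.
P1: D(K, 0b00011001) = 0b11010111; 0b11010111 ⊕ 0b11100010 = 0b00110101.
P2: D(K, 0b11000011) = 0b00001101; 0b00001101 ⊕ 0b00011001 = 0b00010100.
P3: D(K, 0b10110100) = 0b01111010; 0b01111010 ⊕ 0b11000011 = 0b10111001.
P4: D(K, 0b01001011) = 0b10000101; 0b10000101 ⊕ 0b10110100 = 0b00110001.
P5: D(K, 0b11100011) = 0b00101101; 0b00101101 ⊕ 0b01001011 = 0b01100110.
Blocks that differ from the original plaintext: P2, P3.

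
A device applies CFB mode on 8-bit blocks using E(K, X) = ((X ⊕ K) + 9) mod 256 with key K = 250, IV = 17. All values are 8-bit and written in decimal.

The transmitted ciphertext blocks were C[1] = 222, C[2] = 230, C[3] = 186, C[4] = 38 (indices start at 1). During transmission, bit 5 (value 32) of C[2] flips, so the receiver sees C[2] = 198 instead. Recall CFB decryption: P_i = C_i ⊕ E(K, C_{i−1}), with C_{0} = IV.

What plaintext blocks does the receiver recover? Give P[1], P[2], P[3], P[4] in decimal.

P[1] = 42, P[2] = 235, P[3] = 255, P[4] = 111

Only C[2] changed, to 198. In CFB, a change in C_i flips the same bit in P_i and garbles P_{i+1}. Decrypting the received ciphertext:
P[1]: E(K, 17) = 244; 222 ⊕ 244 = 42.
P[2]: E(K, 222) = 45; 198 ⊕ 45 = 235.
P[3]: E(K, 198) = 69; 186 ⊕ 69 = 255.
P[4]: E(K, 186) = 73; 38 ⊕ 73 = 111.
Blocks that differ from the original plaintext: P[2], P[3].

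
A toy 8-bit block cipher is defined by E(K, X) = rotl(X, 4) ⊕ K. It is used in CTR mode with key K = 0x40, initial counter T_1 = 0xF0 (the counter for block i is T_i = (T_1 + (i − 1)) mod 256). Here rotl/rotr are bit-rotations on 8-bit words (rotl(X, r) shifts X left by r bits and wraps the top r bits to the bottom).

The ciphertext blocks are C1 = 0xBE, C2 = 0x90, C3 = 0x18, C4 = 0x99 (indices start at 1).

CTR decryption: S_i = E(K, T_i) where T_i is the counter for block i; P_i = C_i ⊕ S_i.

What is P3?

P3: T = 0xF2, S = E(K, T) = 0x6F; 0x18 ⊕ 0x6F = 0x77.

P3 = 0x77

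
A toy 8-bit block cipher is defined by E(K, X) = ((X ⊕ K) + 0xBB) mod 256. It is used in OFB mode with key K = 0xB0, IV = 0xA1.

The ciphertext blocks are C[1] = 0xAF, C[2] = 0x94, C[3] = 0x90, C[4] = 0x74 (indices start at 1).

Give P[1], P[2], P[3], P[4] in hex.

P[1] = 0x63, P[2] = 0xA3, P[3] = 0xD2, P[4] = 0xD9

OFB decryption: S_i = E(K, S_{i−1}) with S_{0} = IV; P_i = C_i ⊕ S_i.
P[1]: S = E(K, 0xA1) = 0xCC; 0xAF ⊕ 0xCC = 0x63.
P[2]: S = E(K, 0xCC) = 0x37; 0x94 ⊕ 0x37 = 0xA3.
P[3]: S = E(K, 0x37) = 0x42; 0x90 ⊕ 0x42 = 0xD2.
P[4]: S = E(K, 0x42) = 0xAD; 0x74 ⊕ 0xAD = 0xD9.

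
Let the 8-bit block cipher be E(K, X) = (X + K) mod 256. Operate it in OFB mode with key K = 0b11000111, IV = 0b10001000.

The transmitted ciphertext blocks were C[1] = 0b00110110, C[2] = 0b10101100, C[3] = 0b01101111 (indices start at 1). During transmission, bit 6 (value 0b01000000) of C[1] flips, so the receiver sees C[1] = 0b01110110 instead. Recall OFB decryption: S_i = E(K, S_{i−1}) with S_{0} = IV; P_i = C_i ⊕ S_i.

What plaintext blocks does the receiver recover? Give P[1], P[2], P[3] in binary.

P[1] = 0b00111001, P[2] = 0b10111010, P[3] = 0b10110010

Only C[1] changed, to 0b01110110. In OFB, a change in C_i flips the same bit in P_i only; the keystream is unaffected. Decrypting the received ciphertext:
P[1]: S = E(K, 0b10001000) = 0b01001111; 0b01110110 ⊕ 0b01001111 = 0b00111001.
P[2]: S = E(K, 0b01001111) = 0b00010110; 0b10101100 ⊕ 0b00010110 = 0b10111010.
P[3]: S = E(K, 0b00010110) = 0b11011101; 0b01101111 ⊕ 0b11011101 = 0b10110010.
Blocks that differ from the original plaintext: P[1].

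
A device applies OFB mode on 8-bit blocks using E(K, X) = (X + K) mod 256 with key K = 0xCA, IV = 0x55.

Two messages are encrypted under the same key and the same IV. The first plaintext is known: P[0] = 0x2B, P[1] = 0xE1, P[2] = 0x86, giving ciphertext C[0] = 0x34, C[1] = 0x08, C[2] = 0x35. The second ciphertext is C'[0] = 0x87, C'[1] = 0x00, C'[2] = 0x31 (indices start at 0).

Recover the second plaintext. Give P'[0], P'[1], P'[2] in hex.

P'[0] = 0x98, P'[1] = 0xE9, P'[2] = 0x82

In OFB with a reused IV, both messages share the same keystream S_i, so C_i ⊕ C'_i = P_i ⊕ P'_i and thus P'_i = P_i ⊕ C_i ⊕ C'_i.
P'[0]: 0x2B ⊕ 0x34 ⊕ 0x87 = 0x98.
P'[1]: 0xE1 ⊕ 0x08 ⊕ 0x00 = 0xE9.
P'[2]: 0x86 ⊕ 0x35 ⊕ 0x31 = 0x82.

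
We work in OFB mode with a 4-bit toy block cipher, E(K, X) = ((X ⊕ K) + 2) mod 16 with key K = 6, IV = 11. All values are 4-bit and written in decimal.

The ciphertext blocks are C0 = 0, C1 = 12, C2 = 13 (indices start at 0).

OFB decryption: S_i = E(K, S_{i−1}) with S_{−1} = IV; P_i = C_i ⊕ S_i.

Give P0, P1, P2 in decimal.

P0: S = E(K, 11) = 15; 0 ⊕ 15 = 15.
P1: S = E(K, 15) = 11; 12 ⊕ 11 = 7.
P2: S = E(K, 11) = 15; 13 ⊕ 15 = 2.

P0 = 15, P1 = 7, P2 = 2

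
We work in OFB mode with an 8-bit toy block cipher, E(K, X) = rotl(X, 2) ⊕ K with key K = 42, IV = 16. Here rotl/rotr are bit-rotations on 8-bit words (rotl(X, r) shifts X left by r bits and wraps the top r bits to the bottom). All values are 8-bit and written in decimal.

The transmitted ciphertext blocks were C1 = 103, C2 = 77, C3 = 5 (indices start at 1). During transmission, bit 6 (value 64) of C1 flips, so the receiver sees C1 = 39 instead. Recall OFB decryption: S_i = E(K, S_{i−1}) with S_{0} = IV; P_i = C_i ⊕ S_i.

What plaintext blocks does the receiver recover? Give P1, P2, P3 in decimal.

Only C1 changed, to 39. In OFB, a change in C_i flips the same bit in P_i only; the keystream is unaffected. Decrypting the received ciphertext:
P1: S = E(K, 16) = 106; 39 ⊕ 106 = 77.
P2: S = E(K, 106) = 131; 77 ⊕ 131 = 206.
P3: S = E(K, 131) = 36; 5 ⊕ 36 = 33.
Blocks that differ from the original plaintext: P1.

P1 = 77, P2 = 206, P3 = 33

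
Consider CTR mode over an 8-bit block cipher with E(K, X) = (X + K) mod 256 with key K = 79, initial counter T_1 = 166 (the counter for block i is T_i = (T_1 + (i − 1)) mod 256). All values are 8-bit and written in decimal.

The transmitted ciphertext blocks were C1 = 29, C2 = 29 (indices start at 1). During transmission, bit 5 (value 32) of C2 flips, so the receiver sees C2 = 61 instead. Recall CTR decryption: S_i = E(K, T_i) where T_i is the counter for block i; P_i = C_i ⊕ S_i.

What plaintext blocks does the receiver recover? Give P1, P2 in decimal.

Only C2 changed, to 61. In CTR, a change in C_i flips the same bit in P_i only; the keystream is unaffected. Decrypting the received ciphertext:
P1: T = 166, S = E(K, T) = 245; 29 ⊕ 245 = 232.
P2: T = 167, S = E(K, T) = 246; 61 ⊕ 246 = 203.
Blocks that differ from the original plaintext: P2.

P1 = 232, P2 = 203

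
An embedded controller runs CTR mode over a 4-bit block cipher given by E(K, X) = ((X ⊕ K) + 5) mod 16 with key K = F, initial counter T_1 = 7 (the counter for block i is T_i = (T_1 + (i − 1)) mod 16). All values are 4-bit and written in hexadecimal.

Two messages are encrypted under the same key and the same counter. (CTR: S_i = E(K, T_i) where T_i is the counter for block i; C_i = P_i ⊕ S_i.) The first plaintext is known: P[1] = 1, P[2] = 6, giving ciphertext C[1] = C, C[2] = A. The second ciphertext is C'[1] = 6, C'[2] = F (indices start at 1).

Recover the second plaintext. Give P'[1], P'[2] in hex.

In CTR with a reused counter, both messages share the same keystream S_i, so C_i ⊕ C'_i = P_i ⊕ P'_i and thus P'_i = P_i ⊕ C_i ⊕ C'_i.
P'[1]: 1 ⊕ C ⊕ 6 = B.
P'[2]: 6 ⊕ A ⊕ F = 3.

P'[1] = B, P'[2] = 3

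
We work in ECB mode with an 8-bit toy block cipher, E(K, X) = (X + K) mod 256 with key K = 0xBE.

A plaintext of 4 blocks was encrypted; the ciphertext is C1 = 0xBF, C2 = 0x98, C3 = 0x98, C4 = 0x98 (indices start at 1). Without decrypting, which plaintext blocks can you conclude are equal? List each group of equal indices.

P2 = P3 = P4

ECB encrypts each block independently with the same key, so equal ciphertext blocks imply equal plaintext blocks.
C2 = C3 = C4 = 0x98, so P2 = P3 = P4.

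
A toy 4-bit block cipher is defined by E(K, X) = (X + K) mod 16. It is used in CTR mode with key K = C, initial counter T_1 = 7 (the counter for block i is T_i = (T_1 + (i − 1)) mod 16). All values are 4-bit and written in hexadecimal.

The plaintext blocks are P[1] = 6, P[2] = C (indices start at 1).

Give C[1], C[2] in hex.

C[1] = 5, C[2] = 8

CTR encryption: S_i = E(K, T_i) where T_i is the counter for block i; C_i = P_i ⊕ S_i.
C[1]: T = 7, S = E(K, T) = 3; 6 ⊕ 3 = 5.
C[2]: T = 8, S = E(K, T) = 4; C ⊕ 4 = 8.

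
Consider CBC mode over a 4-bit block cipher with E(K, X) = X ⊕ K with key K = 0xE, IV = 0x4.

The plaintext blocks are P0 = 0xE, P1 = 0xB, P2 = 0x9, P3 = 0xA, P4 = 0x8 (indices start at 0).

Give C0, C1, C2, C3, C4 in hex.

CBC encryption: C_i = E(K, P_i ⊕ C_{i−1}), with C_{−1} = IV.
C0: P0 ⊕ 0x4 = 0xA; E(K, 0xA) = 0x4.
C1: P1 ⊕ 0x4 = 0xF; E(K, 0xF) = 0x1.
C2: P2 ⊕ 0x1 = 0x8; E(K, 0x8) = 0x6.
C3: P3 ⊕ 0x6 = 0xC; E(K, 0xC) = 0x2.
C4: P4 ⊕ 0x2 = 0xA; E(K, 0xA) = 0x4.

C0 = 0x4, C1 = 0x1, C2 = 0x6, C3 = 0x2, C4 = 0x4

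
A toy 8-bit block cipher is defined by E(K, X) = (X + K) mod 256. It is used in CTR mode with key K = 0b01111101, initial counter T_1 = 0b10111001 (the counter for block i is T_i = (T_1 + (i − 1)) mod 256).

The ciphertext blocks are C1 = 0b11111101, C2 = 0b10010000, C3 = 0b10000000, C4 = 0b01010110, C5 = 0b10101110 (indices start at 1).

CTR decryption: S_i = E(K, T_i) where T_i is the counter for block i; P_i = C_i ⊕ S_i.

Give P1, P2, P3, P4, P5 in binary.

P1 = 0b11001011, P2 = 0b10100111, P3 = 0b10111000, P4 = 0b01101111, P5 = 0b10010100

P1: T = 0b10111001, S = E(K, T) = 0b00110110; 0b11111101 ⊕ 0b00110110 = 0b11001011.
P2: T = 0b10111010, S = E(K, T) = 0b00110111; 0b10010000 ⊕ 0b00110111 = 0b10100111.
P3: T = 0b10111011, S = E(K, T) = 0b00111000; 0b10000000 ⊕ 0b00111000 = 0b10111000.
P4: T = 0b10111100, S = E(K, T) = 0b00111001; 0b01010110 ⊕ 0b00111001 = 0b01101111.
P5: T = 0b10111101, S = E(K, T) = 0b00111010; 0b10101110 ⊕ 0b00111010 = 0b10010100.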